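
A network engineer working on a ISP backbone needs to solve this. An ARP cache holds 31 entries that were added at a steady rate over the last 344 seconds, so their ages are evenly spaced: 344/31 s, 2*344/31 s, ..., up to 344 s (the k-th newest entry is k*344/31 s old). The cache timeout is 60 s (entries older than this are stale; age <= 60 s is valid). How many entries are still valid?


Ages are k * 344/31 s for k = 1..31 (spacing = 11.0968 s).
Entry k is valid iff k * 344/31 <= 60 iff k <= 31 * 60 / 344 = 5.4070
n_valid = floor(5.4070) = 5
(n_stale = 31 - 5 = 26)

5


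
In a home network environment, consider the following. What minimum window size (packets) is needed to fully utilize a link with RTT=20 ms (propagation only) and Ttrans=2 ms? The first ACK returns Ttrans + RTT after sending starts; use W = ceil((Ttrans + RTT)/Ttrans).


Given: Ttrans = 2 ms, RTT = 20 ms (= 2 * Tprop, Tprop = 10 ms)
Time until first ACK returns = Ttrans + RTT = 2 + 20 = 22 ms
Need W * Ttrans >= Ttrans + RTT  ->  W >= (Ttrans + RTT) / Ttrans
(Ttrans + RTT) / Ttrans = 22 / 2 = 11
W_min = ceil(11) = 11

11


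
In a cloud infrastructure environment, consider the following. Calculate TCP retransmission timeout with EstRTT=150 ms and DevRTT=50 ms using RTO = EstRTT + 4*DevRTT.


Given: EstRTT = 150 ms, DevRTT = 50 ms
Timeout = EstRTT + 4 * DevRTT
4 * DevRTT = 4 * 50 = 200
Timeout = 150 + 200 = 350 ms

350


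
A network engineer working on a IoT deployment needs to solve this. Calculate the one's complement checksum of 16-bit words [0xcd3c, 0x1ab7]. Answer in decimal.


Given words: [0xcd3c, 0x1ab7]
Step 1: Sum all words
Raw sum = 52540 + 6839 = 59379
One's complement = ~59379 & 0xFFFF = 6156

6156


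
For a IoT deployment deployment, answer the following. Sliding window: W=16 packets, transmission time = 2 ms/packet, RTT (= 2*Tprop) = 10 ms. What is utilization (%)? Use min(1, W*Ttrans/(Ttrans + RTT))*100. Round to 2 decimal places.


Given: W = 16, Ttrans = 2 ms, RTT = 10 ms (= 2 * Tprop, Tprop = 5 ms)
Cycle time = Ttrans + RTT = 2 + 10 = 12 ms (first packet sent until its ACK returns)
W * Ttrans = 16 * 2 = 32 ms of sending per cycle
W * Ttrans / (Ttrans + RTT) = 32 / 12 = 2.666667
U = min(1, 2.666667) = 1.000000
U% = 100.00%

100.00


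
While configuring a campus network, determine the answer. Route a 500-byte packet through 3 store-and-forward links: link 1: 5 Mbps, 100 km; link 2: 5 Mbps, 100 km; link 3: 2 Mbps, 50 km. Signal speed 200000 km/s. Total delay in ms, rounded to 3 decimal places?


Packet = 500 bytes = 4000 bits. Store-and-forward: sum (t_trans + t_prop) per link.
Link 1: t_trans = 4000/(5*10^6) s = 0.8000 ms; t_prop = 100/200000 s = 0.5000 ms; subtotal = 1.3000 ms
Link 2: t_trans = 4000/(5*10^6) s = 0.8000 ms; t_prop = 100/200000 s = 0.5000 ms; subtotal = 1.3000 ms
Link 3: t_trans = 4000/(2*10^6) s = 2.0000 ms; t_prop = 50/200000 s = 0.2500 ms; subtotal = 2.2500 ms
End-to-end = 1.3000 + 1.3000 + 2.2500 = 4.8500 ms -> 4.850 ms (3 dp)

4.850


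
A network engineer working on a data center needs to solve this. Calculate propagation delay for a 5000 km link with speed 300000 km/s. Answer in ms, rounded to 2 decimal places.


Given: distance = 5000 km, speed = 300000 km/s
Delay = distance / speed = 5000 / 300000 seconds
Delay in ms = 5000 * 1000 / 300000
Delay = 16.6667 ms
Rounded to 2 dp = 16.67 ms

16.67


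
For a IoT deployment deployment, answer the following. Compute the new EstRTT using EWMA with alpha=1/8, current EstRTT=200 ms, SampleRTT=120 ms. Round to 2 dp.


Given: EstRTT = 200 ms, SampleRTT = 120 ms, alpha = 1/8
New EstRTT = (1 - alpha) * EstRTT + alpha * SampleRTT
(7/8) * 200 = 175
(1/8) * 120 = 15
New EstRTT = 175 + 15 = 190 ms -> 190.00 ms (2 dp)

190.00


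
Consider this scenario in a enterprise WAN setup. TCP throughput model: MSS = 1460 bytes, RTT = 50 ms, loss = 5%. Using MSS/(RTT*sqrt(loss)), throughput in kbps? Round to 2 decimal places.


Given: MSS = 1460 bytes, RTT = 50 ms, loss = 5%
RTT in seconds = 50 / 1000 = 0.05
Loss rate = 5% = 0.05
sqrt(loss) = sqrt(0.05) = 0.223606797750
Throughput (bytes/s) = 1460 / (0.05 * 0.223606797750) = 130586.3699
Throughput (kbps) = 130586.3699 * 8 / 1000 = 1044.690959 -> 1044.69 kbps (2 dp)

1044.69


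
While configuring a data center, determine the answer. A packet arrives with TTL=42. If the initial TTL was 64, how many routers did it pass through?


Given: initial TTL = 64, received TTL = 42
Hops = initial TTL - received TTL
Hops = 64 - 42 = 22

22


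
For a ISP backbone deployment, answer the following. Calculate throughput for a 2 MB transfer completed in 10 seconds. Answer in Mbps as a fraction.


Given: file = 2 MB, time = 10 s
File in Mb = 2 * 8 = 16 Mb
Throughput = 16 / 10 Mbps
Throughput = 8/5 Mbps

8/5


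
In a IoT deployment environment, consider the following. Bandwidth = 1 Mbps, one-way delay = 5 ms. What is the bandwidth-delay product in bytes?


Given: bandwidth = 1 Mbps, delay = 5 ms
BDP in bits = 1 * 10^6 * 5 / 1000
BDP in bits = 5000
BDP in bytes = 5000 / 8 = 625

625


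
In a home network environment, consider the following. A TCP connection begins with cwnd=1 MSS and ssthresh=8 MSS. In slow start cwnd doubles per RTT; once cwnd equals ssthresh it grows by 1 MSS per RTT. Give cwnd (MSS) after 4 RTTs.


RTT 0: cwnd = 1 MSS (initial)
RTT 1: cwnd = 2 MSS (slow start, doubled)
RTT 2: cwnd = 4 MSS (slow start, doubled)
RTT 3: cwnd = 8 MSS (slow start, doubled)
RTT 4: cwnd = 9 MSS (congestion avoidance, +1)

9


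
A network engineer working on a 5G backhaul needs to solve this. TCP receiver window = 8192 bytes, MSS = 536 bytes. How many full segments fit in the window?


Given: RWND = 8192 bytes, MSS = 536 bytes
Full segments = floor(RWND / MSS)
Full segments = floor(8192 / 536)
Full segments = floor(15.2836) = 15

15


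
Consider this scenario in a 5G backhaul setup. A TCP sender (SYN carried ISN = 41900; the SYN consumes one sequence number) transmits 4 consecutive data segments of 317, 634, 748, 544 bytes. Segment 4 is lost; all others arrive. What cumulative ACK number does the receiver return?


SYN uses sequence number 41900; first data byte = ISN + 1 = 41901.
Segment 1: SEQ = 41901, len = 317 B, covers [41901, 42217]
Segment 2: SEQ = 42218, len = 634 B, covers [42218, 42851]
Segment 3: SEQ = 42852, len = 748 B, covers [42852, 43599]
Segment 4: SEQ = 43600, len = 544 B, covers [43600, 44143] [LOST]
In-order data received: bytes [41901, 43599] (segments 1..3).
Segment 4 missing -> gap begins at byte 43600.
Cumulative ACK = next expected in-order byte = 41901 + 317 + 634 + 748 = 43600

43600


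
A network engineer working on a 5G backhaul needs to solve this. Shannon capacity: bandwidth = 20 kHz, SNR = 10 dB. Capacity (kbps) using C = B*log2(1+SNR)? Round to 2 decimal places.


Given: B = 20 kHz, SNR = 10 dB
SNR linear = 10^(10/10) = 10
1 + SNR = 11
log2(11) = 3.4594316186
C = 20 * 1000 * 3.4594316186 = 69188.6324 bps
C = 69.188632 kbps -> 69.19 kbps (2 dp)

69.19


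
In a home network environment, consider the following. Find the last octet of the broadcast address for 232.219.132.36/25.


Given: IP = 232.219.132.36, prefix = /25
Host bits = 32 - 25 = 7
Network last octet = 36 AND mask = 0
Host part size = 2^7 - 1 = 127
Broadcast last octet = 0 OR 127 = 127

127


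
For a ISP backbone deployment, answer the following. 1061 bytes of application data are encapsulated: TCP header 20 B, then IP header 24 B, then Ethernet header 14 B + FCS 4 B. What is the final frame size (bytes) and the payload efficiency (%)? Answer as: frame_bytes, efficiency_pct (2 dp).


TCP segment = 1061 + 20 = 1081 B
IP packet = 1081 + 24 = 1105 B
Ethernet frame = 1105 + 14 + 4 = 1123 B
Efficiency = app / frame = 1061 / 1123 = 0.944791 = 94.4791% -> 94.48% (2 dp)

1123, 94.48


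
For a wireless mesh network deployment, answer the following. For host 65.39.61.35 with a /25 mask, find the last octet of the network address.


Given: IP = 65.39.61.35, prefix = /25
Subnet mask = 255.255.255.128
Last octet of IP: 35
Last octet of mask: 128
Network last octet = 35 AND 128 = 0

0


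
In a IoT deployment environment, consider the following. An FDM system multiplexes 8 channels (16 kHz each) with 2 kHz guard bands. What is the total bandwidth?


Given: 8 channels, 16 kHz each, guard = 2 kHz
Channel bandwidth = 8 * 16 = 128 kHz
Guard bands = 7 gaps * 2 kHz = 14 kHz
Total = 128 + 14 = 142 kHz

142


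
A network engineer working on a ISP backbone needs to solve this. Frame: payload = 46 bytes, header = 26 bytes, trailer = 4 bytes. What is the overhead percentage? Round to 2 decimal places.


Given: payload = 46 B, header = 26 B, trailer = 4 B
Overhead bytes = header + trailer = 26 + 4 = 30
Total frame = payload + overhead = 46 + 30 = 76
Overhead % = 30 / 76 * 100 = 39.4737% -> 39.47% (2 dp)

39.47


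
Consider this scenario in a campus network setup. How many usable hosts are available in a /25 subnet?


Given: subnet mask /25
Host bits = 32 - 25 = 7
Total addresses = 2^7 = 128
Usable hosts = 128 - 2 (network + broadcast) = 126

126


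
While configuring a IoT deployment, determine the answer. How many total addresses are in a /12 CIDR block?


Given: CIDR prefix /12
Host bits = 32 - 12 = 20
Total addresses = 2^20 = 1048576

1048576


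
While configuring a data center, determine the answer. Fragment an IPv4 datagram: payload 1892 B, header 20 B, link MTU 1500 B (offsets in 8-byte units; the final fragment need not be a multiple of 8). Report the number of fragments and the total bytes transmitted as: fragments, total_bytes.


Max data per non-final fragment = floor((MTU - header)/8)*8 = floor((1500 - 20)/8)*8 = floor(1480/8)*8 = 1480 B
Final fragment needs no 8-byte alignment: it can carry up to MTU - header = 1480 B
Non-final fragments needed = ceil((payload - 1480) / 1480) = ceil(412/1480) = ceil(0.2784) = 1
Number of fragments = 1 + 1 = 2
Fragment sizes (data): 1 * 1480 B + 412 B (last, 412 <= 1480 OK)
Total bytes sent = payload + n_frags * header = 1892 + 2*20 = 1892 + 40 = 1932 B

2, 1932


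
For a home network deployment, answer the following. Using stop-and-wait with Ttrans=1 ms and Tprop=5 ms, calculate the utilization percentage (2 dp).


Given: Ttrans = 1 ms, Tprop = 5 ms
RTT = 2 * Tprop = 2 * 5 = 10 ms
U = Ttrans / (Ttrans + RTT)
U = 1 / (1 + 10)
U = 1 / 11 = 0.090909
U% = 9.09%

9.09


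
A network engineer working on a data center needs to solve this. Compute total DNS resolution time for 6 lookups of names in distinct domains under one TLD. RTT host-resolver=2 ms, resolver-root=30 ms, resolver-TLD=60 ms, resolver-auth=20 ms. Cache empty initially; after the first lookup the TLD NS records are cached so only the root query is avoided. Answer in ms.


Lookup 1 (cold cache): local + root + TLD + auth = 2 + 30 + 60 + 20 = 112 ms
Lookups 2..6 (TLD NS cached -> skip root; new domain -> still ask TLD and auth): local + TLD + auth = 2 + 60 + 20 = 82 ms each
Remaining 5 lookups: 5 * 82 = 410 ms
Total = 112 + 410 = 522 ms

522


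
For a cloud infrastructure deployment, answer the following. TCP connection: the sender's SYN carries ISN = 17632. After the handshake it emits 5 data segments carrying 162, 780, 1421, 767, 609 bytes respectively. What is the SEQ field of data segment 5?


The SYN occupies sequence number ISN = 17632, so the first data byte is ISN + 1 = 17633.
SEQ of data segment i = (ISN + 1) + sum of payload sizes of segments 1..i-1.
Segment 1: SEQ = 17633, payload = 162 bytes
Segment 2: SEQ = 17795, payload = 780 bytes
Segment 3: SEQ = 18575, payload = 1421 bytes
Segment 4: SEQ = 19996, payload = 767 bytes
Segment 5: SEQ = 20763, payload = 609 bytes
SEQ of segment 5 = 17633 + 162 + 780 + 1421 + 767 = 20763

20763


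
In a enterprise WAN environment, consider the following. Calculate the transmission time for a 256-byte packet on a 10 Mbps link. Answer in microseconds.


Given: packet = 256 bytes, bandwidth = 10 Mbps
Packet in bits = 256 * 8 = 2048 bits
Bandwidth = 10 * 10^6 = 10000000 bps
Time = 2048 / 10000000 seconds
Time in us = 2048 * 10^6 / 10000000 = 204.8

204.8


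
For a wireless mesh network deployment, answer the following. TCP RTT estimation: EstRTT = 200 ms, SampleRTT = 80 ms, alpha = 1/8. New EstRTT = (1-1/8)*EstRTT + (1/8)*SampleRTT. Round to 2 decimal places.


Given: EstRTT = 200 ms, SampleRTT = 80 ms, alpha = 1/8
New EstRTT = (1 - alpha) * EstRTT + alpha * SampleRTT
(7/8) * 200 = 175
(1/8) * 80 = 10
New EstRTT = 175 + 10 = 185 ms -> 185.00 ms (2 dp)

185.00


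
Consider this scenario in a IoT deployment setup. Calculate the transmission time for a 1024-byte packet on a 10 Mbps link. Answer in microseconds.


Given: packet = 1024 bytes, bandwidth = 10 Mbps
Packet in bits = 1024 * 8 = 8192 bits
Bandwidth = 10 * 10^6 = 10000000 bps
Time = 8192 / 10000000 seconds
Time in us = 8192 * 10^6 / 10000000 = 819.2

819.2


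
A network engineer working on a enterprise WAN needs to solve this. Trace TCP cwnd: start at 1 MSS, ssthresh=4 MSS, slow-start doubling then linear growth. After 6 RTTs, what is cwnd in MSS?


RTT 0: cwnd = 1 MSS (initial)
RTT 1: cwnd = 2 MSS (slow start, doubled)
RTT 2: cwnd = 4 MSS (slow start, doubled)
RTT 3: cwnd = 5 MSS (congestion avoidance, +1)
RTT 4: cwnd = 6 MSS (congestion avoidance, +1)
RTT 5: cwnd = 7 MSS (congestion avoidance, +1)
RTT 6: cwnd = 8 MSS (congestion avoidance, +1)

8


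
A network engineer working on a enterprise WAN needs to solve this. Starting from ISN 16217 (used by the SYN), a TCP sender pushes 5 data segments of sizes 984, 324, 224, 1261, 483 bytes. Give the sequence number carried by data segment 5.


The SYN occupies sequence number ISN = 16217, so the first data byte is ISN + 1 = 16218.
SEQ of data segment i = (ISN + 1) + sum of payload sizes of segments 1..i-1.
Segment 1: SEQ = 16218, payload = 984 bytes
Segment 2: SEQ = 17202, payload = 324 bytes
Segment 3: SEQ = 17526, payload = 224 bytes
Segment 4: SEQ = 17750, payload = 1261 bytes
Segment 5: SEQ = 19011, payload = 483 bytes
SEQ of segment 5 = 16218 + 984 + 324 + 224 + 1261 = 19011

19011


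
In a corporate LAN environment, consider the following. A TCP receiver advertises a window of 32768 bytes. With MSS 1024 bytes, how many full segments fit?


Given: RWND = 32768 bytes, MSS = 1024 bytes
Full segments = floor(RWND / MSS)
Full segments = floor(32768 / 1024)
Full segments = floor(32.0) = 32

32


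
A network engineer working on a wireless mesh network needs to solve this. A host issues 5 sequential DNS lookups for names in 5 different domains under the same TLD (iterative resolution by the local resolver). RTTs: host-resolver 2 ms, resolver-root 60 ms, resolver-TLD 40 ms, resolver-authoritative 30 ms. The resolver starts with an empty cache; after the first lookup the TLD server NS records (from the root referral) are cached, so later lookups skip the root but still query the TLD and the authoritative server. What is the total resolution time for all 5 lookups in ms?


Lookup 1 (cold cache): local + root + TLD + auth = 2 + 60 + 40 + 30 = 132 ms
Lookups 2..5 (TLD NS cached -> skip root; new domain -> still ask TLD and auth): local + TLD + auth = 2 + 40 + 30 = 72 ms each
Remaining 4 lookups: 4 * 72 = 288 ms
Total = 132 + 288 = 420 ms

420


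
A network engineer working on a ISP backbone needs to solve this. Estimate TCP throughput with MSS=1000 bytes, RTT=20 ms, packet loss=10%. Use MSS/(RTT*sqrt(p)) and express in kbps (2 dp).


Given: MSS = 1000 bytes, RTT = 20 ms, loss = 10%
RTT in seconds = 20 / 1000 = 0.02
Loss rate = 10% = 0.1
sqrt(loss) = sqrt(0.1) = 0.316227766017
Throughput (bytes/s) = 1000 / (0.02 * 0.316227766017) = 158113.8830
Throughput (kbps) = 158113.8830 * 8 / 1000 = 1264.911064 -> 1264.91 kbps (2 dp)

1264.91


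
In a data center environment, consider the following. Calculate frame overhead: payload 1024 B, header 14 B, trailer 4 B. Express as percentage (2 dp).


Given: payload = 1024 B, header = 14 B, trailer = 4 B
Overhead bytes = header + trailer = 14 + 4 = 18
Total frame = payload + overhead = 1024 + 18 = 1042
Overhead % = 18 / 1042 * 100 = 1.7274% -> 1.73% (2 dp)

1.73


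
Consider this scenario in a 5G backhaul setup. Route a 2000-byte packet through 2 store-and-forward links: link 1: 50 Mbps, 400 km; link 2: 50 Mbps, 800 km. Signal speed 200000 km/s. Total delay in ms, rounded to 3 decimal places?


Packet = 2000 bytes = 16000 bits. Store-and-forward: sum (t_trans + t_prop) per link.
Link 1: t_trans = 16000/(50*10^6) s = 0.3200 ms; t_prop = 400/200000 s = 2.0000 ms; subtotal = 2.3200 ms
Link 2: t_trans = 16000/(50*10^6) s = 0.3200 ms; t_prop = 800/200000 s = 4.0000 ms; subtotal = 4.3200 ms
End-to-end = 2.3200 + 4.3200 = 6.6400 ms -> 6.640 ms (3 dp)

6.640


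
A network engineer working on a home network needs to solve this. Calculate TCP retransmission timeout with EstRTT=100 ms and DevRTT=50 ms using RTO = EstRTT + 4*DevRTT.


Given: EstRTT = 100 ms, DevRTT = 50 ms
Timeout = EstRTT + 4 * DevRTT
4 * DevRTT = 4 * 50 = 200
Timeout = 100 + 200 = 300 ms

300


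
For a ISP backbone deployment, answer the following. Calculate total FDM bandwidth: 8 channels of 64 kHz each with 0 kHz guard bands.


Given: 8 channels, 64 kHz each, guard = 0 kHz
Channel bandwidth = 8 * 64 = 512 kHz
Guard bands = 7 gaps * 0 kHz = 0 kHz
Total = 512 + 0 = 512 kHz

512


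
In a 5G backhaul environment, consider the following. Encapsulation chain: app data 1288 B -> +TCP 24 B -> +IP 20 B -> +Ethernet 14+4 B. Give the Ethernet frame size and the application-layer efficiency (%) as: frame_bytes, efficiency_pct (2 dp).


TCP segment = 1288 + 24 = 1312 B
IP packet = 1312 + 20 = 1332 B
Ethernet frame = 1332 + 14 + 4 = 1350 B
Efficiency = app / frame = 1288 / 1350 = 0.954074 = 95.4074% -> 95.41% (2 dp)

1350, 95.41


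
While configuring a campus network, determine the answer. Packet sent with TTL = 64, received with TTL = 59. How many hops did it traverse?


Given: initial TTL = 64, received TTL = 59
Hops = initial TTL - received TTL
Hops = 64 - 59 = 5

5


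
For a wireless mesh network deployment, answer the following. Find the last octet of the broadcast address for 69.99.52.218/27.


Given: IP = 69.99.52.218, prefix = /27
Host bits = 32 - 27 = 5
Network last octet = 218 AND mask = 192
Host part size = 2^5 - 1 = 31
Broadcast last octet = 192 OR 31 = 223

223


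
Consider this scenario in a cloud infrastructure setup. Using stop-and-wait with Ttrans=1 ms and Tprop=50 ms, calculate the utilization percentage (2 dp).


Given: Ttrans = 1 ms, Tprop = 50 ms
RTT = 2 * Tprop = 2 * 50 = 100 ms
U = Ttrans / (Ttrans + RTT)
U = 1 / (1 + 100)
U = 1 / 101 = 0.009901
U% = 0.99%

0.99


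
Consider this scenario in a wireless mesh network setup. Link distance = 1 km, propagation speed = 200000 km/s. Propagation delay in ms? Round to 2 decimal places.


Given: distance = 1 km, speed = 200000 km/s
Delay = distance / speed = 1 / 200000 seconds
Delay in ms = 1 * 1000 / 200000
Delay = 0.0050 ms
Rounded to 2 dp = 0.01 ms

0.01


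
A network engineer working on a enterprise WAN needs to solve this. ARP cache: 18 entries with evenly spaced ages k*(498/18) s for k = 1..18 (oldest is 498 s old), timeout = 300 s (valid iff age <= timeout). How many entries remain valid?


Ages are k * 498/18 s for k = 1..18 (spacing = 27.6667 s).
Entry k is valid iff k * 498/18 <= 300 iff k <= 18 * 300 / 498 = 10.8434
n_valid = floor(10.8434) = 10
(n_stale = 18 - 10 = 8)

10


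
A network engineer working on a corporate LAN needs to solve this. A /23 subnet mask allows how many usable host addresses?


Given: subnet mask /23
Host bits = 32 - 23 = 9
Total addresses = 2^9 = 512
Usable hosts = 512 - 2 (network + broadcast) = 510

510


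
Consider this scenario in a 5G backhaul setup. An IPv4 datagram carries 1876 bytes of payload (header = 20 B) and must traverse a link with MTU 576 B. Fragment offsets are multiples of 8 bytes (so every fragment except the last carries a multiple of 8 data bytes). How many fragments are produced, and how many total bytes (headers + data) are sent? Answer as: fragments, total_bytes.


Max data per non-final fragment = floor((MTU - header)/8)*8 = floor((576 - 20)/8)*8 = floor(556/8)*8 = 552 B
Final fragment needs no 8-byte alignment: it can carry up to MTU - header = 556 B
Non-final fragments needed = ceil((payload - 556) / 552) = ceil(1320/552) = ceil(2.3913) = 3
Number of fragments = 3 + 1 = 4
Fragment sizes (data): 3 * 552 B + 220 B (last, 220 <= 556 OK)
Total bytes sent = payload + n_frags * header = 1876 + 4*20 = 1876 + 80 = 1956 B

4, 1956


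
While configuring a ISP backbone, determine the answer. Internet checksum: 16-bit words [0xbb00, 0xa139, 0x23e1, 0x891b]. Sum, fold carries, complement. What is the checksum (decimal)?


Given words: [0xbb00, 0xa139, 0x23e1, 0x891b]
Step 1: Sum all words
Raw sum = 47872 + 41273 + 9185 + 35099 = 133429
Step 2: Fold carry: (2357 + 2) = 2359
One's complement = ~2359 & 0xFFFF = 63176

63176


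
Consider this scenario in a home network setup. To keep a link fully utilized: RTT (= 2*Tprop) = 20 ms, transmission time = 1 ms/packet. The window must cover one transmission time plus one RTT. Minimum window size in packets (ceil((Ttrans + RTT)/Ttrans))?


Given: Ttrans = 1 ms, RTT = 20 ms (= 2 * Tprop, Tprop = 10 ms)
Time until first ACK returns = Ttrans + RTT = 1 + 20 = 21 ms
Need W * Ttrans >= Ttrans + RTT  ->  W >= (Ttrans + RTT) / Ttrans
(Ttrans + RTT) / Ttrans = 21 / 1 = 21
W_min = ceil(21) = 21

21


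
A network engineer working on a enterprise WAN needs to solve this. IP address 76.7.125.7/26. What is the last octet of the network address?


Given: IP = 76.7.125.7, prefix = /26
Subnet mask = 255.255.255.192
Last octet of IP: 7
Last octet of mask: 192
Network last octet = 7 AND 192 = 0

0


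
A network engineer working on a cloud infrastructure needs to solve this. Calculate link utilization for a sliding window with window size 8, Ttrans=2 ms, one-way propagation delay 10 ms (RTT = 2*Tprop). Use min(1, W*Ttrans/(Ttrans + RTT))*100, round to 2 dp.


Given: W = 8, Ttrans = 2 ms, RTT = 20 ms (= 2 * Tprop, Tprop = 10 ms)
Cycle time = Ttrans + RTT = 2 + 20 = 22 ms (first packet sent until its ACK returns)
W * Ttrans = 8 * 2 = 16 ms of sending per cycle
W * Ttrans / (Ttrans + RTT) = 16 / 22 = 0.727273
U = min(1, 0.727273) = 0.727273
U% = 72.73%

72.73


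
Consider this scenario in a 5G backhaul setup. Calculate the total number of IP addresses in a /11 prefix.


Given: CIDR prefix /11
Host bits = 32 - 11 = 21
Total addresses = 2^21 = 2097152

2097152


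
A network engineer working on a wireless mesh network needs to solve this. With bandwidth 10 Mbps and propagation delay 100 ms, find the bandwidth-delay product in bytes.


Given: bandwidth = 10 Mbps, delay = 100 ms
BDP in bits = 10 * 10^6 * 100 / 1000
BDP in bits = 1000000
BDP in bytes = 1000000 / 8 = 125000

125000


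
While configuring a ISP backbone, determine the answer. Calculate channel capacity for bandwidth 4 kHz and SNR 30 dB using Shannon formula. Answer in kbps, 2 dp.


Given: B = 4 kHz, SNR = 30 dB
SNR linear = 10^(30/10) = 1000
1 + SNR = 1001
log2(1001) = 9.9672262588
C = 4 * 1000 * 9.9672262588 = 39868.9050 bps
C = 39.868905 kbps -> 39.87 kbps (2 dp)

39.87


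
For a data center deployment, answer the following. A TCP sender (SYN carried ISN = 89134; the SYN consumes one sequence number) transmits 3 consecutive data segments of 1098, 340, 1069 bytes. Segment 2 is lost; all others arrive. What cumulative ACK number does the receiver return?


SYN uses sequence number 89134; first data byte = ISN + 1 = 89135.
Segment 1: SEQ = 89135, len = 1098 B, covers [89135, 90232]
Segment 2: SEQ = 90233, len = 340 B, covers [90233, 90572] [LOST]
Segment 3: SEQ = 90573, len = 1069 B, covers [90573, 91641]
In-order data received: bytes [89135, 90232] (segments 1..1).
Segment 2 missing -> gap begins at byte 90233; later segments buffered out of order.
Cumulative ACK = next expected in-order byte = 89135 + 1098 = 90233

90233


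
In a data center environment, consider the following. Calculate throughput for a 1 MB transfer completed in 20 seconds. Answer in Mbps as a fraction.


Given: file = 1 MB, time = 20 s
File in Mb = 1 * 8 = 8 Mb
Throughput = 8 / 20 Mbps
Throughput = 2/5 Mbps

2/5


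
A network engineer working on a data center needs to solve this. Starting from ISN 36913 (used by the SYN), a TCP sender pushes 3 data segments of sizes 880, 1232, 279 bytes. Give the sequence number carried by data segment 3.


The SYN occupies sequence number ISN = 36913, so the first data byte is ISN + 1 = 36914.
SEQ of data segment i = (ISN + 1) + sum of payload sizes of segments 1..i-1.
Segment 1: SEQ = 36914, payload = 880 bytes
Segment 2: SEQ = 37794, payload = 1232 bytes
Segment 3: SEQ = 39026, payload = 279 bytes
SEQ of segment 3 = 36914 + 880 + 1232 = 39026

39026


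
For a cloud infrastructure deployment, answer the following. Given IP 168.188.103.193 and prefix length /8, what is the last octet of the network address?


Given: IP = 168.188.103.193, prefix = /8
Subnet mask = 255.0.0.0
Last octet of IP: 193
Last octet of mask: 0
Network last octet = 193 AND 0 = 0

0


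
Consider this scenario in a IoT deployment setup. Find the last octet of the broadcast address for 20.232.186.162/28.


Given: IP = 20.232.186.162, prefix = /28
Host bits = 32 - 28 = 4
Network last octet = 162 AND mask = 160
Host part size = 2^4 - 1 = 15
Broadcast last octet = 160 OR 15 = 175

175


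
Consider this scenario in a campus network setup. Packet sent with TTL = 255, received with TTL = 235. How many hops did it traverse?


Given: initial TTL = 255, received TTL = 235
Hops = initial TTL - received TTL
Hops = 255 - 235 = 20

20


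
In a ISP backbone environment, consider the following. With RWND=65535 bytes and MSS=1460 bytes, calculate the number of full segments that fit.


Given: RWND = 65535 bytes, MSS = 1460 bytes
Full segments = floor(RWND / MSS)
Full segments = floor(65535 / 1460)
Full segments = floor(44.887) = 44

44


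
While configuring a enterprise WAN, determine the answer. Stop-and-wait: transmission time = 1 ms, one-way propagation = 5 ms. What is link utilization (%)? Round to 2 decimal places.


Given: Ttrans = 1 ms, Tprop = 5 ms
RTT = 2 * Tprop = 2 * 5 = 10 ms
U = Ttrans / (Ttrans + RTT)
U = 1 / (1 + 10)
U = 1 / 11 = 0.090909
U% = 9.09%

9.09


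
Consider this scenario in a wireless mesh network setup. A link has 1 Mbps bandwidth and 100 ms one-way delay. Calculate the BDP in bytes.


Given: bandwidth = 1 Mbps, delay = 100 ms
BDP in bits = 1 * 10^6 * 100 / 1000
BDP in bits = 100000
BDP in bytes = 100000 / 8 = 12500

12500


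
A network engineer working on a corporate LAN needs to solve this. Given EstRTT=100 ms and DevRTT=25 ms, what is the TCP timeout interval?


Given: EstRTT = 100 ms, DevRTT = 25 ms
Timeout = EstRTT + 4 * DevRTT
4 * DevRTT = 4 * 25 = 100
Timeout = 100 + 100 = 200 ms

200


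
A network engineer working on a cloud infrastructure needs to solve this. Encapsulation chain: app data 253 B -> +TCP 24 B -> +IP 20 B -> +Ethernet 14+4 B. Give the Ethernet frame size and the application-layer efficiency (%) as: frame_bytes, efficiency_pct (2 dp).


TCP segment = 253 + 24 = 277 B
IP packet = 277 + 20 = 297 B
Ethernet frame = 297 + 14 + 4 = 315 B
Efficiency = app / frame = 253 / 315 = 0.803175 = 80.3175% -> 80.32% (2 dp)

315, 80.32


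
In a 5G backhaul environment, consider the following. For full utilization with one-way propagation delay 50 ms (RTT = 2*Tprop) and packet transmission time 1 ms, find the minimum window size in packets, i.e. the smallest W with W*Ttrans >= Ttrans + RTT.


Given: Ttrans = 1 ms, RTT = 100 ms (= 2 * Tprop, Tprop = 50 ms)
Time until first ACK returns = Ttrans + RTT = 1 + 100 = 101 ms
Need W * Ttrans >= Ttrans + RTT  ->  W >= (Ttrans + RTT) / Ttrans
(Ttrans + RTT) / Ttrans = 101 / 1 = 101
W_min = ceil(101) = 101

101


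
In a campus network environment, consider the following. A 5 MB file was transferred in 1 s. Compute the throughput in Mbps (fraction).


Given: file = 5 MB, time = 1 s
File in Mb = 5 * 8 = 40 Mb
Throughput = 40 / 1 Mbps
Throughput = 40 Mbps

40


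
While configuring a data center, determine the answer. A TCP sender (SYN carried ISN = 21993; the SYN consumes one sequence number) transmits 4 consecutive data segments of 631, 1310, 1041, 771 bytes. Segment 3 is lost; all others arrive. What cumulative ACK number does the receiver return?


SYN uses sequence number 21993; first data byte = ISN + 1 = 21994.
Segment 1: SEQ = 21994, len = 631 B, covers [21994, 22624]
Segment 2: SEQ = 22625, len = 1310 B, covers [22625, 23934]
Segment 3: SEQ = 23935, len = 1041 B, covers [23935, 24975] [LOST]
Segment 4: SEQ = 24976, len = 771 B, covers [24976, 25746]
In-order data received: bytes [21994, 23934] (segments 1..2).
Segment 3 missing -> gap begins at byte 23935; later segments buffered out of order.
Cumulative ACK = next expected in-order byte = 21994 + 631 + 1310 = 23935

23935


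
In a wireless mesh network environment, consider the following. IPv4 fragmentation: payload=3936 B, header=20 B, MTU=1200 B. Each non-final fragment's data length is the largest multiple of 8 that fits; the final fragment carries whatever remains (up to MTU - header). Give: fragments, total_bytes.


Max data per non-final fragment = floor((MTU - header)/8)*8 = floor((1200 - 20)/8)*8 = floor(1180/8)*8 = 1176 B
Final fragment needs no 8-byte alignment: it can carry up to MTU - header = 1180 B
Non-final fragments needed = ceil((payload - 1180) / 1176) = ceil(2756/1176) = ceil(2.3435) = 3
Number of fragments = 3 + 1 = 4
Fragment sizes (data): 3 * 1176 B + 408 B (last, 408 <= 1180 OK)
Total bytes sent = payload + n_frags * header = 3936 + 4*20 = 3936 + 80 = 4016 B

4, 4016


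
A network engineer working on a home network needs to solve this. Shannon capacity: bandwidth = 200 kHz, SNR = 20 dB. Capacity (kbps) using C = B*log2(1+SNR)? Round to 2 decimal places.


Given: B = 200 kHz, SNR = 20 dB
SNR linear = 10^(20/10) = 100
1 + SNR = 101
log2(101) = 6.6582114828
C = 200 * 1000 * 6.6582114828 = 1331642.2966 bps
C = 1331.642297 kbps -> 1331.64 kbps (2 dp)

1331.64


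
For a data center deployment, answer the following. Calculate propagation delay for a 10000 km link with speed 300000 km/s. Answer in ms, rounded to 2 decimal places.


Given: distance = 10000 km, speed = 300000 km/s
Delay = distance / speed = 10000 / 300000 seconds
Delay in ms = 10000 * 1000 / 300000
Delay = 33.3333 ms
Rounded to 2 dp = 33.33 ms

33.33


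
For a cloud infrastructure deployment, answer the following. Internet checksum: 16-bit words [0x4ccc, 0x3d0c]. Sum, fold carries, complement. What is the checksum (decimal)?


Given words: [0x4ccc, 0x3d0c]
Step 1: Sum all words
Raw sum = 19660 + 15628 = 35288
One's complement = ~35288 & 0xFFFF = 30247

30247


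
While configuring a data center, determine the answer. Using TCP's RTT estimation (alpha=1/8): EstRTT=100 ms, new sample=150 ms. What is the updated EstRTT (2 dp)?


Given: EstRTT = 100 ms, SampleRTT = 150 ms, alpha = 1/8
New EstRTT = (1 - alpha) * EstRTT + alpha * SampleRTT
(7/8) * 100 = 87.5
(1/8) * 150 = 18.75
New EstRTT = 87.5 + 18.75 = 106.25 ms -> 106.25 ms (2 dp)

106.25


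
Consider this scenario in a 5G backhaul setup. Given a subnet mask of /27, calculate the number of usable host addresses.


Given: subnet mask /27
Host bits = 32 - 27 = 5
Total addresses = 2^5 = 32
Usable hosts = 32 - 2 (network + broadcast) = 30

30


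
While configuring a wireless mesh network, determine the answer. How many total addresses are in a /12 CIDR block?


Given: CIDR prefix /12
Host bits = 32 - 12 = 20
Total addresses = 2^20 = 1048576

1048576


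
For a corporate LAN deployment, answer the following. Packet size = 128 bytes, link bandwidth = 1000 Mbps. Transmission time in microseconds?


Given: packet = 128 bytes, bandwidth = 1000 Mbps
Packet in bits = 128 * 8 = 1024 bits
Bandwidth = 1000 * 10^6 = 1000000000 bps
Time = 1024 / 1000000000 seconds
Time in us = 1024 * 10^6 / 1000000000 = 1.024

1.024


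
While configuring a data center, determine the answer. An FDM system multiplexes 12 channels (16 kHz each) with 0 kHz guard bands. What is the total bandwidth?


Given: 12 channels, 16 kHz each, guard = 0 kHz
Channel bandwidth = 12 * 16 = 192 kHz
Guard bands = 11 gaps * 0 kHz = 0 kHz
Total = 192 + 0 = 192 kHz

192


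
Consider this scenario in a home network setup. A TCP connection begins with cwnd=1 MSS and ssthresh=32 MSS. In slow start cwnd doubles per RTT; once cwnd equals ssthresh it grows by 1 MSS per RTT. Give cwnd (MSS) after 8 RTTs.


RTT 0: cwnd = 1 MSS (initial)
RTT 1: cwnd = 2 MSS (slow start, doubled)
RTT 2: cwnd = 4 MSS (slow start, doubled)
RTT 3: cwnd = 8 MSS (slow start, doubled)
RTT 4: cwnd = 16 MSS (slow start, doubled)
RTT 5: cwnd = 32 MSS (slow start, doubled)
RTT 6: cwnd = 33 MSS (congestion avoidance, +1)
RTT 7: cwnd = 34 MSS (congestion avoidance, +1)
RTT 8: cwnd = 35 MSS (congestion avoidance, +1)

35


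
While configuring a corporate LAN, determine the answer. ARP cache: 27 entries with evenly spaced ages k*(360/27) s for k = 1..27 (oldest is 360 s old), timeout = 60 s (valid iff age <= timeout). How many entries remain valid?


Ages are k * 360/27 s for k = 1..27 (spacing = 13.3333 s).
Entry k is valid iff k * 360/27 <= 60 iff k <= 27 * 60 / 360 = 4.5000
n_valid = floor(4.5000) = 4
(n_stale = 27 - 4 = 23)

4


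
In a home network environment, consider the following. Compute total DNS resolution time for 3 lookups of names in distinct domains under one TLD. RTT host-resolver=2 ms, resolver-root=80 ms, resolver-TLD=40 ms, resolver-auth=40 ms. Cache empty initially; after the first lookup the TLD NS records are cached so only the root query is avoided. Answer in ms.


Lookup 1 (cold cache): local + root + TLD + auth = 2 + 80 + 40 + 40 = 162 ms
Lookups 2..3 (TLD NS cached -> skip root; new domain -> still ask TLD and auth): local + TLD + auth = 2 + 40 + 40 = 82 ms each
Remaining 2 lookups: 2 * 82 = 164 ms
Total = 162 + 164 = 326 ms

326


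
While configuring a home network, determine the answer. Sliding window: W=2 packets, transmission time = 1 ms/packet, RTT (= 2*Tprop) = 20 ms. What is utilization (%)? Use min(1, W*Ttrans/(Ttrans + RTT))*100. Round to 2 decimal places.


Given: W = 2, Ttrans = 1 ms, RTT = 20 ms (= 2 * Tprop, Tprop = 10 ms)
Cycle time = Ttrans + RTT = 1 + 20 = 21 ms (first packet sent until its ACK returns)
W * Ttrans = 2 * 1 = 2 ms of sending per cycle
W * Ttrans / (Ttrans + RTT) = 2 / 21 = 0.095238
U = min(1, 0.095238) = 0.095238
U% = 9.52%

9.52


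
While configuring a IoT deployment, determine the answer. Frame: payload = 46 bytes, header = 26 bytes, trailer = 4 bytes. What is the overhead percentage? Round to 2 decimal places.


Given: payload = 46 B, header = 26 B, trailer = 4 B
Overhead bytes = header + trailer = 26 + 4 = 30
Total frame = payload + overhead = 46 + 30 = 76
Overhead % = 30 / 76 * 100 = 39.4737% -> 39.47% (2 dp)

39.47


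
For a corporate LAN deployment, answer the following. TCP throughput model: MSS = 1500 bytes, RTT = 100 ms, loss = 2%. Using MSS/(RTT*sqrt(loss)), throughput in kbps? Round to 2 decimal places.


Given: MSS = 1500 bytes, RTT = 100 ms, loss = 2%
RTT in seconds = 100 / 1000 = 0.1
Loss rate = 2% = 0.02
sqrt(loss) = sqrt(0.02) = 0.141421356237
Throughput (bytes/s) = 1500 / (0.1 * 0.141421356237) = 106066.0172
Throughput (kbps) = 106066.0172 * 8 / 1000 = 848.528137 -> 848.53 kbps (2 dp)

848.53


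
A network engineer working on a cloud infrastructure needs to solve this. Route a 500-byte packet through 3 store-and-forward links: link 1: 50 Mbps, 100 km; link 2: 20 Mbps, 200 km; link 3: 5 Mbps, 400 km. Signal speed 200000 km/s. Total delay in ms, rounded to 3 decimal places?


Packet = 500 bytes = 4000 bits. Store-and-forward: sum (t_trans + t_prop) per link.
Link 1: t_trans = 4000/(50*10^6) s = 0.0800 ms; t_prop = 100/200000 s = 0.5000 ms; subtotal = 0.5800 ms
Link 2: t_trans = 4000/(20*10^6) s = 0.2000 ms; t_prop = 200/200000 s = 1.0000 ms; subtotal = 1.2000 ms
Link 3: t_trans = 4000/(5*10^6) s = 0.8000 ms; t_prop = 400/200000 s = 2.0000 ms; subtotal = 2.8000 ms
End-to-end = 0.5800 + 1.2000 + 2.8000 = 4.5800 ms -> 4.580 ms (3 dp)

4.580


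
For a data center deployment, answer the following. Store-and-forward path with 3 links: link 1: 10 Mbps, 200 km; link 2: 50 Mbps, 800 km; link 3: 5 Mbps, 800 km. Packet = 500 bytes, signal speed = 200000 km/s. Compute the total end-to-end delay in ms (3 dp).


Packet = 500 bytes = 4000 bits. Store-and-forward: sum (t_trans + t_prop) per link.
Link 1: t_trans = 4000/(10*10^6) s = 0.4000 ms; t_prop = 200/200000 s = 1.0000 ms; subtotal = 1.4000 ms
Link 2: t_trans = 4000/(50*10^6) s = 0.0800 ms; t_prop = 800/200000 s = 4.0000 ms; subtotal = 4.0800 ms
Link 3: t_trans = 4000/(5*10^6) s = 0.8000 ms; t_prop = 800/200000 s = 4.0000 ms; subtotal = 4.8000 ms
End-to-end = 1.4000 + 4.0800 + 4.8000 = 10.2800 ms -> 10.280 ms (3 dp)

10.280


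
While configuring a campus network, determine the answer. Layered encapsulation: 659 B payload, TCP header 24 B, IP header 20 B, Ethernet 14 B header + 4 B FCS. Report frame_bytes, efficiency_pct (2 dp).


TCP segment = 659 + 24 = 683 B
IP packet = 683 + 20 = 703 B
Ethernet frame = 703 + 14 + 4 = 721 B
Efficiency = app / frame = 659 / 721 = 0.914008 = 91.4008% -> 91.40% (2 dp)

721, 91.40


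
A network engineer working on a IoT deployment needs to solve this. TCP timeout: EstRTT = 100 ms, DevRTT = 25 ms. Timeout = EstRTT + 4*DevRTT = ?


Given: EstRTT = 100 ms, DevRTT = 25 ms
Timeout = EstRTT + 4 * DevRTT
4 * DevRTT = 4 * 25 = 100
Timeout = 100 + 100 = 200 ms

200


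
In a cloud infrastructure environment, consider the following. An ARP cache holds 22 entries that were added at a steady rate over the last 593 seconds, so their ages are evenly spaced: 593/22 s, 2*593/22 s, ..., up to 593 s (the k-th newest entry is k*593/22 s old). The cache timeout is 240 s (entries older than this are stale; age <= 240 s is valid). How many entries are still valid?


Ages are k * 593/22 s for k = 1..22 (spacing = 26.9545 s).
Entry k is valid iff k * 593/22 <= 240 iff k <= 22 * 240 / 593 = 8.9039
n_valid = floor(8.9039) = 8
(n_stale = 22 - 8 = 14)

8


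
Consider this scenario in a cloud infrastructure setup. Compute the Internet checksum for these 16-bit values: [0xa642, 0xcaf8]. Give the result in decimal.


Given words: [0xa642, 0xcaf8]
Step 1: Sum all words
Raw sum = 42562 + 51960 = 94522
Step 2: Fold carry: (28986 + 1) = 28987
One's complement = ~28987 & 0xFFFF = 36548

36548


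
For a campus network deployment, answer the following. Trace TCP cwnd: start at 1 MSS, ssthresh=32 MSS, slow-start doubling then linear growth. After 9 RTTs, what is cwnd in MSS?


RTT 0: cwnd = 1 MSS (initial)
RTT 1: cwnd = 2 MSS (slow start, doubled)
RTT 2: cwnd = 4 MSS (slow start, doubled)
RTT 3: cwnd = 8 MSS (slow start, doubled)
RTT 4: cwnd = 16 MSS (slow start, doubled)
RTT 5: cwnd = 32 MSS (slow start, doubled)
RTT 6: cwnd = 33 MSS (congestion avoidance, +1)
RTT 7: cwnd = 34 MSS (congestion avoidance, +1)
RTT 8: cwnd = 35 MSS (congestion avoidance, +1)
RTT 9: cwnd = 36 MSS (congestion avoidance, +1)

36


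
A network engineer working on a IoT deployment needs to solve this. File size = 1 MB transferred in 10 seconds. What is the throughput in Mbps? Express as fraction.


Given: file = 1 MB, time = 10 s
File in Mb = 1 * 8 = 8 Mb
Throughput = 8 / 10 Mbps
Throughput = 4/5 Mbps

4/5


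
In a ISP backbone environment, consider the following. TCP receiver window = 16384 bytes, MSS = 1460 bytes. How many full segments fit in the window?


Given: RWND = 16384 bytes, MSS = 1460 bytes
Full segments = floor(RWND / MSS)
Full segments = floor(16384 / 1460)
Full segments = floor(11.2219) = 11

11
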